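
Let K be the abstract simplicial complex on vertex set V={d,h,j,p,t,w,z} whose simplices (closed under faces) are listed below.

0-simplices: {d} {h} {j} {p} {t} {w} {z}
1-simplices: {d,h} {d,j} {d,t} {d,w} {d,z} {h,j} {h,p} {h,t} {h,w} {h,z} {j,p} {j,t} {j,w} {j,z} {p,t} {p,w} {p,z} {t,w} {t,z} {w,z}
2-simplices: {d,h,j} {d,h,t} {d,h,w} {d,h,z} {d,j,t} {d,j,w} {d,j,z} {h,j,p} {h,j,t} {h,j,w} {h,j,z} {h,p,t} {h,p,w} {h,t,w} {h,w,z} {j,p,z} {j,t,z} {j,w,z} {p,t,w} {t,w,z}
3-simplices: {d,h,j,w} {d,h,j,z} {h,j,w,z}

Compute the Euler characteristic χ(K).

n_0=7 n_1=20 n_2=20 n_3=3
χ=+7−20+20−3=4

χ(K)=4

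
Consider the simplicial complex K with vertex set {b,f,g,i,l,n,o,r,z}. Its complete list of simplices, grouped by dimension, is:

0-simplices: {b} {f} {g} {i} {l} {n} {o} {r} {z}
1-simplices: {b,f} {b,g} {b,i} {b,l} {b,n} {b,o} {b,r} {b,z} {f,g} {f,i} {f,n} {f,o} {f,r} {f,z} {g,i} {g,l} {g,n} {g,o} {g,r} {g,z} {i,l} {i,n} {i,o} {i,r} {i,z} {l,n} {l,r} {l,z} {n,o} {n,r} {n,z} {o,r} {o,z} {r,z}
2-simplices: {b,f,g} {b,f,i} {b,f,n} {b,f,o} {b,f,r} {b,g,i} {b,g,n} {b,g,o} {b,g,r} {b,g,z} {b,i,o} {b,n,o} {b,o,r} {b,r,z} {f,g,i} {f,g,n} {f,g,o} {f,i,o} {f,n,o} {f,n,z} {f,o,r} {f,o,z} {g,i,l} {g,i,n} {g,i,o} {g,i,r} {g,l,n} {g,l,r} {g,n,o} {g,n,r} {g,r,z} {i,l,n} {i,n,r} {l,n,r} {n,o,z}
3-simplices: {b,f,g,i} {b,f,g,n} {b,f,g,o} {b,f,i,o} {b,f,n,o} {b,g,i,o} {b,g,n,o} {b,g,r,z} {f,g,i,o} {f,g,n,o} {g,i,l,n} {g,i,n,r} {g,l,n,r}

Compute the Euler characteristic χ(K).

n_0=9 n_1=34 n_2=35 n_3=13
χ=+9−34+35−13=-3

χ(K)=-3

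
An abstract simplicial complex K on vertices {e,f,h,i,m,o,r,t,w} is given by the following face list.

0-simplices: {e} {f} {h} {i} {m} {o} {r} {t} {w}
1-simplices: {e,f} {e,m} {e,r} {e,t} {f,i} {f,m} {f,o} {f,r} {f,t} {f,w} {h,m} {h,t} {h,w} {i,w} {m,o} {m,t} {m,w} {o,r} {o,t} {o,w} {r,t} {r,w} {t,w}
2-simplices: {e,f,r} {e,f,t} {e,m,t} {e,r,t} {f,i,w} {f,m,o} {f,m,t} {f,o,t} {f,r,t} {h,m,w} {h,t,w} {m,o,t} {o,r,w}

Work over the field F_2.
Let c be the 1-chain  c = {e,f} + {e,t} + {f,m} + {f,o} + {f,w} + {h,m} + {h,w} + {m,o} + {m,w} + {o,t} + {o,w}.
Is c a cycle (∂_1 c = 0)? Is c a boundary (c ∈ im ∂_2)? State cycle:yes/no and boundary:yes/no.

cycle:yes boundary:no

n_0=9 n_1=23 n_2=13  [Z2]
∂1: piv[ef,em,er,et,fi,fo,fw,hm] rk=8  ker:fm,fr,ft,ht,hw,iw,mo,mt,mw,or,ot,ow,rt,rw,tw
∂2: piv[efr,eft,emt,ert,fiw,fmo,fmt,fot,hmw,htw,orw] rk=11  ker:frt,mot
∂1c = 0
c vs im∂2: residual ≠ 0 ⇒ not boundary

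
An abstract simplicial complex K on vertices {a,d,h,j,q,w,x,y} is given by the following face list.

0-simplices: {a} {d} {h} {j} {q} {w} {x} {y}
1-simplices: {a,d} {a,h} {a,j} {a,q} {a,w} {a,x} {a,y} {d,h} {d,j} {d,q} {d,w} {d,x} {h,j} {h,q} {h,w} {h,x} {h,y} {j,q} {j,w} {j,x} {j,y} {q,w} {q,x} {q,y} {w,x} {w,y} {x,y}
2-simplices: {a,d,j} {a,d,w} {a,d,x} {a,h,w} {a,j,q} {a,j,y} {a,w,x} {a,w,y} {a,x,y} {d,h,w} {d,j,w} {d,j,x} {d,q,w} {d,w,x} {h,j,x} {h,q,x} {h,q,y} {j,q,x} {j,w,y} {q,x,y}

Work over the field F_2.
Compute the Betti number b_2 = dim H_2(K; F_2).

n_0=8 n_1=27 n_2=20  [Z2]
∂1: piv[ad,ah,aj,aq,aw,ax,ay] rk=7  ker:dh,dj,dq,dw,dx,hj,hq,hw,hx,hy,jq,jw,jx,jy,qw,qx,qy,wx,wy,xy
∂2: piv[adj,adw,adx,ahw,ajq,ajy,awx,awy,axy,dhw,djw,djx,dqw,hjx,hqx,hqy,jqx,qxy] rk=18  ker:dwx,jwy
b_2=(20−18)−0=2

b_2=2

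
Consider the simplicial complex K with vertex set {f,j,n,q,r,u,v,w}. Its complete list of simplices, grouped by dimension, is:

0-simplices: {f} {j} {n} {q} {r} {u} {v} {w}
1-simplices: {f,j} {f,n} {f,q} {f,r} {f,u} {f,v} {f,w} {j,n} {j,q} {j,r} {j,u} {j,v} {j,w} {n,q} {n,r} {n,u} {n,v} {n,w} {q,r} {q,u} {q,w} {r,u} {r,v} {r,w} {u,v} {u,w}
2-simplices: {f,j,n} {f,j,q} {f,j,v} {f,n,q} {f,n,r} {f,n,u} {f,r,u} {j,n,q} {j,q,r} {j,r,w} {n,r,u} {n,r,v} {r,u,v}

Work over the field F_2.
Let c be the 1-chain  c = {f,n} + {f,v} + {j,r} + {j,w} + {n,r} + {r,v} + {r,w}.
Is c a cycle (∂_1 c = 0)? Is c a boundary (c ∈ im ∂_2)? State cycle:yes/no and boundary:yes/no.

n_0=8 n_1=26 n_2=13  [Z2]
∂1: piv[fj,fn,fq,fr,fu,fv,fw] rk=7  ker:jn,jq,jr,ju,jv,jw,nq,nr,nu,nv,nw,qr,qu,qw,ru,rv,rw,uv,uw
∂2: piv[fjn,fjq,fjv,fnq,fnr,fnu,fru,jqr,jrw,nrv,ruv] rk=11  ker:jnq,nru
∂1c = 0
c vs im∂2: residual ≠ 0 ⇒ not boundary

cycle:yes boundary:no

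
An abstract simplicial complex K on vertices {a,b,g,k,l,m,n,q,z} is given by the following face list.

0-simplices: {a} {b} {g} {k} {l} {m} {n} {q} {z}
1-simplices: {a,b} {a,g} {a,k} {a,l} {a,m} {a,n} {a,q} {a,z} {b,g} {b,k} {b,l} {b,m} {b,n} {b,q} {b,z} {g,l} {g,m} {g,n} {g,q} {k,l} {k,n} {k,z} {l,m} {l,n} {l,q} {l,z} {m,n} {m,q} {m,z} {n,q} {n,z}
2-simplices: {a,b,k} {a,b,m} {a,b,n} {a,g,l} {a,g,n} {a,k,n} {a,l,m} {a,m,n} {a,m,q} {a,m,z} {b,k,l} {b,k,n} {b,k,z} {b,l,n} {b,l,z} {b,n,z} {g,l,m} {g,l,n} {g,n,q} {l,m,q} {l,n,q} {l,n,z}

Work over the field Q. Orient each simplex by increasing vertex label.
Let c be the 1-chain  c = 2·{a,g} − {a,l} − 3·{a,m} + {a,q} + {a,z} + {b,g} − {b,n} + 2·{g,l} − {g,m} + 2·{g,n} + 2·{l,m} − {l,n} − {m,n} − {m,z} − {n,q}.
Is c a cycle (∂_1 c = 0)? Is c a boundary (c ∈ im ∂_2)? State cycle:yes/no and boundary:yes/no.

cycle:yes boundary:no

n_0=9 n_1=31 n_2=22  [Q]
∂1: piv[ab,ag,ak,al,am,an,aq,az] rk=8  ker:bg,bk,bl,bm,bn,bq,bz,gl,gm,gn,gq,kl,kn,kz,lm,ln,lq,lz,mn,mq,mz,nq,nz
∂2: piv[abk,abm,abn,agl,agn,akn,alm,amn,amq,amz,bkl,bkz,bln,blz,bnz,glm,gln,gnq,lmq,lnq] rk=20  ker:bkn,lnz
∂1c = 0
c vs im∂2: residual ≠ 0 ⇒ not boundary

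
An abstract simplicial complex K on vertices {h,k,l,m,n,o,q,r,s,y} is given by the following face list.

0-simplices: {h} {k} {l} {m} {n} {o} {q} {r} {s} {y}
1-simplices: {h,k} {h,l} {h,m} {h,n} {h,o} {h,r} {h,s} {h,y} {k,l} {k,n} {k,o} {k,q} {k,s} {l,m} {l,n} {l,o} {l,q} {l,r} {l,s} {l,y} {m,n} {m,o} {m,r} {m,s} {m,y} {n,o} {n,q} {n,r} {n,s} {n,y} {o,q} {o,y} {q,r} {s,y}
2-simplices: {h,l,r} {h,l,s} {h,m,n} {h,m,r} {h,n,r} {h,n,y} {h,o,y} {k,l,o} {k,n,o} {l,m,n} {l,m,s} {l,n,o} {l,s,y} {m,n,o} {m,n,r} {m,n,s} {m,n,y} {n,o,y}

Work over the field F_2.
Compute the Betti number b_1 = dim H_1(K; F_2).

b_1=8

n_0=10 n_1=34 n_2=18  [Z2]
∂1: piv[hk,hl,hm,hn,ho,hr,hs,hy,kq] rk=9  ker:kl,kn,ko,ks,lm,ln,lo,lq,lr,ls,ly,mn,mo,mr,ms,my,no,nq,nr,ns,ny,oq,oy,qr,sy
∂2: piv[hlr,hls,hmn,hmr,hnr,hny,hoy,klo,kno,lmn,lms,lno,lsy,mno,mns,mny,noy] rk=17  ker:mnr
b_1=(34−9)−17=8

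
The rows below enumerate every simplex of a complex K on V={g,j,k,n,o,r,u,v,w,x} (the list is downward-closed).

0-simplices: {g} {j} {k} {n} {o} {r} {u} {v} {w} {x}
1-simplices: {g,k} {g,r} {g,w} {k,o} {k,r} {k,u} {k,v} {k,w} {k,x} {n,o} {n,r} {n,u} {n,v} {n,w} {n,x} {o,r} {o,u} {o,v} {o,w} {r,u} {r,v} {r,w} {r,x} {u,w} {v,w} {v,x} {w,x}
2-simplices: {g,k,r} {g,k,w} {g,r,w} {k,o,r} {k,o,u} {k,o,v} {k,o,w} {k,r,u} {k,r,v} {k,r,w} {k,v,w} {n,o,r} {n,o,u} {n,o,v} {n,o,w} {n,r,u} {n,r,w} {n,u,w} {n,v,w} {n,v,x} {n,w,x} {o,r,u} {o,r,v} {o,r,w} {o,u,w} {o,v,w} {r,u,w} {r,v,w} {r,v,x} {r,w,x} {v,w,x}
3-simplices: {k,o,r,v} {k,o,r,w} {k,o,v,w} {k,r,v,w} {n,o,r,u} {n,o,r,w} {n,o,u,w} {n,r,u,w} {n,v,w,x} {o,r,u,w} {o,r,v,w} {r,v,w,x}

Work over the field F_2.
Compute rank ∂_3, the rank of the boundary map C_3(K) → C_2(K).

rank∂_3=10

n_0=10 n_1=27 n_2=31 n_3=12  [Z2]
∂1: piv[gk,gr,gw,ko,ku,kv,kx,no] rk=8  ker:kr,kw,nr,nu,nv,nw,nx,or,ou,ov,ow,ru,rv,rw,rx,uw,vw,vx,wx
∂2: piv[gkr,gkw,grw,kor,kou,kov,kow,kru,krv,kvw,nor,nou,nov,now,nuw,nvx,nwx,rvx] rk=18  ker:krw,nru,nrw,nvw,oru,orv,orw,ouw,ovw,ruw,rvw,rwx,vwx
∂3: piv[korv,korw,kovw,krvw,noru,norw,nouw,nruw,nvwx,rvwx] rk=10  ker:oruw,orvw
rk∂_3=10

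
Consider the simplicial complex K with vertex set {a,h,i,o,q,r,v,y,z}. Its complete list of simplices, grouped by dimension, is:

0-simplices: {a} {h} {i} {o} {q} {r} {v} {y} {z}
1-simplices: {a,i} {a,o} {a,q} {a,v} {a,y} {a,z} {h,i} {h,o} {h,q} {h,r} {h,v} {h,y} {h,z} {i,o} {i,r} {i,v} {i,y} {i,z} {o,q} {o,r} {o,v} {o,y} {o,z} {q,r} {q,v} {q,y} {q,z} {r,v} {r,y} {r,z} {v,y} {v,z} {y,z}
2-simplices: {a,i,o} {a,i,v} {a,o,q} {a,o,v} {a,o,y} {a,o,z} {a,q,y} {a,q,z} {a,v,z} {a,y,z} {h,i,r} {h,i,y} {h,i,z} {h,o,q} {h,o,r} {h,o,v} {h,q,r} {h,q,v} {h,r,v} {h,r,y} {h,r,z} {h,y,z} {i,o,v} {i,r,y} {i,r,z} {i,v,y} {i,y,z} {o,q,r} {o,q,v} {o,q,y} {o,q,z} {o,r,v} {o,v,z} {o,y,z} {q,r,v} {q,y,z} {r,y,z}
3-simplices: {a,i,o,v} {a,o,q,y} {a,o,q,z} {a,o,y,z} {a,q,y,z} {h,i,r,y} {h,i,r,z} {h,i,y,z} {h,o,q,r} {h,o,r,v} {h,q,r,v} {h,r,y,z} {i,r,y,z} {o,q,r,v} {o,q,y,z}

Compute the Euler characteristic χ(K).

χ(K)=-2

n_0=9 n_1=33 n_2=37 n_3=15
χ=+9−33+37−15=-2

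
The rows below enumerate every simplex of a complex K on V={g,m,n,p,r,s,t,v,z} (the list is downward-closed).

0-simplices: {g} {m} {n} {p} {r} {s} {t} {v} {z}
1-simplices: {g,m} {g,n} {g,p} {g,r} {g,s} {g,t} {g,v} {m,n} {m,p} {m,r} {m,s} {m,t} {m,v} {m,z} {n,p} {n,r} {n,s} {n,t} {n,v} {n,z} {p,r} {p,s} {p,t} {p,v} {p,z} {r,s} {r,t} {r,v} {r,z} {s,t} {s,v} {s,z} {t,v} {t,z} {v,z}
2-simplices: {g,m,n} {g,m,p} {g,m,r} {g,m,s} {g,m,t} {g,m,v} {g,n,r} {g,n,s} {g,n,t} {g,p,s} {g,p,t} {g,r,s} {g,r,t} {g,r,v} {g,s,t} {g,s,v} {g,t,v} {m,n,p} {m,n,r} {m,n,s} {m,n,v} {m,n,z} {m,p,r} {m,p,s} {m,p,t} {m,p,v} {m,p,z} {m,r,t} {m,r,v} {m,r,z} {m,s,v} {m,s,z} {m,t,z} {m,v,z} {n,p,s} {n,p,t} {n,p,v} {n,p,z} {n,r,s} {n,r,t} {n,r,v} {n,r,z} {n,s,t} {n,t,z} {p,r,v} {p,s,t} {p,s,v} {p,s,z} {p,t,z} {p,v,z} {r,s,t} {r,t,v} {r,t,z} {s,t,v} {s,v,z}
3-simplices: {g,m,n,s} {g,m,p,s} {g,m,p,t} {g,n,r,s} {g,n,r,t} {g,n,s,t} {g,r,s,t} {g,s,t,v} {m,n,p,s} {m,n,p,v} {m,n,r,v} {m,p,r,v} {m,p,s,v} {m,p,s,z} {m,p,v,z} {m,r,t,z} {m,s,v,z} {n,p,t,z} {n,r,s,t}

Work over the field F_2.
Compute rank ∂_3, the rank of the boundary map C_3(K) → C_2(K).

rank∂_3=18

n_0=9 n_1=35 n_2=55 n_3=19  [Z2]
∂1: piv[gm,gn,gp,gr,gs,gt,gv,mz] rk=8  ker:mn,mp,mr,ms,mt,mv,np,nr,ns,nt,nv,nz,pr,ps,pt,pv,pz,rs,rt,rv,rz,st,sv,sz,tv,tz,vz
∂2: piv[gmn,gmp,gmr,gms,gmt,gmv,gnr,gns,gnt,gps,gpt,grs,grt,grv,gst,gsv,gtv,mnp,mnv,mnz,mpr,mpv,mpz,mrz,msz,mtz,mvz] rk=27  ker:mnr,mns,mps,mpt,mrt,mrv,msv,nps,npt,npv,npz,nrs,nrt,nrv,nrz,nst,ntz,prv,pst,psv,psz,ptz,pvz,rst,rtv,rtz,stv,svz
∂3: piv[gmns,gmps,gmpt,gnrs,gnrt,gnst,grst,gstv,mnps,mnpv,mnrv,mprv,mpsv,mpsz,mpvz,mrtz,msvz,nptz] rk=18  ker:nrst
rk∂_3=18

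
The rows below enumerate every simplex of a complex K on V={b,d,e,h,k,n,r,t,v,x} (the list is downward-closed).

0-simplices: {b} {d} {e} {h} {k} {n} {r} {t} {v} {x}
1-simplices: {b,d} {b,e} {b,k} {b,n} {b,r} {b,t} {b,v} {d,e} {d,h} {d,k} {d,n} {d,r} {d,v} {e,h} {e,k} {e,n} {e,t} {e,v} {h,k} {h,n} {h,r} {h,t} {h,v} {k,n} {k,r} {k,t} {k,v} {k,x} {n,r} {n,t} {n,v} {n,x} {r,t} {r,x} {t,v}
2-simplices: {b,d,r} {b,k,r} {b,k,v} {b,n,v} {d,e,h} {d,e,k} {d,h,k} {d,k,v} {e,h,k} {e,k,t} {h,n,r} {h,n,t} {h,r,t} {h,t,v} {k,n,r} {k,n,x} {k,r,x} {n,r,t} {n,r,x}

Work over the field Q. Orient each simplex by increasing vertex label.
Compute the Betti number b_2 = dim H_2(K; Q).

n_0=10 n_1=35 n_2=19  [Q]
∂1: piv[bd,be,bk,bn,br,bt,bv,dh,kx] rk=9  ker:de,dk,dn,dr,dv,eh,ek,en,et,ev,hk,hn,hr,ht,hv,kn,kr,kt,kv,nr,nt,nv,nx,rt,rx,tv
∂2: piv[bdr,bkr,bkv,bnv,deh,dek,dhk,dkv,ekt,hnr,hnt,hrt,htv,knr,knx,krx] rk=16  ker:ehk,nrt,nrx
b_2=(19−16)−0=3

b_2=3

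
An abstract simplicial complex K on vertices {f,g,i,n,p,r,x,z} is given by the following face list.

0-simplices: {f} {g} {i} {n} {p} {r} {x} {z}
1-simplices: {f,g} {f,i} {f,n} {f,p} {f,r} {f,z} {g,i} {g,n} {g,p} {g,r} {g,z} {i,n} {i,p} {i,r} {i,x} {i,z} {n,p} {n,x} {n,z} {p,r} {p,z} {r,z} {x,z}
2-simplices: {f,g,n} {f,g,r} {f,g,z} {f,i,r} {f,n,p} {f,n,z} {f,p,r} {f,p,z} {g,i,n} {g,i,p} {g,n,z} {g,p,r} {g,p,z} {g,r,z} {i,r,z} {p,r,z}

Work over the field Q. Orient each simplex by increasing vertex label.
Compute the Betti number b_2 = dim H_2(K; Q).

n_0=8 n_1=23 n_2=16  [Q]
∂1: piv[fg,fi,fn,fp,fr,fz,ix] rk=7  ker:gi,gn,gp,gr,gz,in,ip,ir,iz,np,nx,nz,pr,pz,rz,xz
∂2: piv[fgn,fgr,fgz,fir,fnp,fnz,fpr,fpz,gin,gip,gpr,grz,irz] rk=13  ker:gnz,gpz,prz
b_2=(16−13)−0=3

b_2=3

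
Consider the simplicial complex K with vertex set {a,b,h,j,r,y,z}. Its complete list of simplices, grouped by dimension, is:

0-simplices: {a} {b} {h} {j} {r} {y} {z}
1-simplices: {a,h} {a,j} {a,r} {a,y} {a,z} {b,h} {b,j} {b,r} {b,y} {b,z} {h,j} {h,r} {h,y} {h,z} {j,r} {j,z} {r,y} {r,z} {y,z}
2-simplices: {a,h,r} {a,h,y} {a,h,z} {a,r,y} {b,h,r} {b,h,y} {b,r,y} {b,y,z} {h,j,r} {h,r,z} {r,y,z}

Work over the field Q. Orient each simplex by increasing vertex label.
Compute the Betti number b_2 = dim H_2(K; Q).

b_2=1

n_0=7 n_1=19 n_2=11  [Q]
∂1: piv[ah,aj,ar,ay,az,bh] rk=6  ker:bj,br,by,bz,hj,hr,hy,hz,jr,jz,ry,rz,yz
∂2: piv[ahr,ahy,ahz,ary,bhr,bhy,byz,hjr,hrz,ryz] rk=10  ker:bry
b_2=(11−10)−0=1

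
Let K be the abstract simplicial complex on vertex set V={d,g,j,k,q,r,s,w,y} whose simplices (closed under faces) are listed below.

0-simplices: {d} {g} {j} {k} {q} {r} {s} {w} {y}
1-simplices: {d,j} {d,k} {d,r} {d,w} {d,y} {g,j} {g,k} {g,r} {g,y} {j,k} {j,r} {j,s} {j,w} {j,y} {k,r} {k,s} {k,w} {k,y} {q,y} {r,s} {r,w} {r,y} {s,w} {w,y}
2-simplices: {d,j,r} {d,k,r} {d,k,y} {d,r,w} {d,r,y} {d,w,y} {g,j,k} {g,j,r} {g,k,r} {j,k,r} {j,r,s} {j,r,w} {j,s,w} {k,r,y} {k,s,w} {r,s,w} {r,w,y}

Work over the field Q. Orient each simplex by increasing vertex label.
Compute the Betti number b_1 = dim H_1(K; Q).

n_0=9 n_1=24 n_2=17  [Q]
∂1: piv[dj,dk,dr,dw,dy,gj,js,qy] rk=8  ker:gk,gr,gy,jk,jr,jw,jy,kr,ks,kw,ky,rs,rw,ry,sw,wy
∂2: piv[djr,dkr,dky,drw,dry,dwy,gjk,gjr,gkr,jrs,jrw,jsw,ksw] rk=13  ker:jkr,kry,rsw,rwy
b_1=(24−8)−13=3

b_1=3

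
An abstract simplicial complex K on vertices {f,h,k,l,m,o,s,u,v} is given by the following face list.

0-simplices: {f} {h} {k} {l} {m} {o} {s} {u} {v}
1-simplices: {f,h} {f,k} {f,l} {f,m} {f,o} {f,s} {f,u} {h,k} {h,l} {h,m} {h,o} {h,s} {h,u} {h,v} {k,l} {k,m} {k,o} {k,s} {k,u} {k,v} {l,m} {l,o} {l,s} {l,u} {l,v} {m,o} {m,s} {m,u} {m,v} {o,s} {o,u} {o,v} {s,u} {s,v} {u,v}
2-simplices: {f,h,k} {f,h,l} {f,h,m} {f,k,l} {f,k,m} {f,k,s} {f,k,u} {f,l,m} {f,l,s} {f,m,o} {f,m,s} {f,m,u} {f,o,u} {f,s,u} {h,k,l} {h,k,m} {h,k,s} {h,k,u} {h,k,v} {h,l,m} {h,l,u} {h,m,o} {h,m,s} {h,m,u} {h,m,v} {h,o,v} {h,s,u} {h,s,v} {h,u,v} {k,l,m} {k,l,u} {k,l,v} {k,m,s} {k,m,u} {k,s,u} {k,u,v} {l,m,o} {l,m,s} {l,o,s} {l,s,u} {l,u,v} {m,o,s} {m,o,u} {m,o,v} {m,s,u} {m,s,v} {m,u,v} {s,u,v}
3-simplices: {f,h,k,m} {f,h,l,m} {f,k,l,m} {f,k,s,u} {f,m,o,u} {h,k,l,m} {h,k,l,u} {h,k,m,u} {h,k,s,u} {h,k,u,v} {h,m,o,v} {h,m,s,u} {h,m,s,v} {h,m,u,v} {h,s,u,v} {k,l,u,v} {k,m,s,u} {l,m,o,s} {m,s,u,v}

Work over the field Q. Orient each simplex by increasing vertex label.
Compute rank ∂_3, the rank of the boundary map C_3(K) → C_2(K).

n_0=9 n_1=35 n_2=48 n_3=19  [Q]
∂1: piv[fh,fk,fl,fm,fo,fs,fu,hv] rk=8  ker:hk,hl,hm,ho,hs,hu,kl,km,ko,ks,ku,kv,lm,lo,ls,lu,lv,mo,ms,mu,mv,os,ou,ov,su,sv,uv
∂2: piv[fhk,fhl,fhm,fkl,fkm,fks,fku,flm,fls,fmo,fms,fmu,fou,fsu,hks,hku,hkv,hlu,hmo,hmv,hov,hsv,huv,klv,lmo,los] rk=26  ker:hkl,hkm,hlm,hms,hmu,hsu,klm,klu,kms,kmu,ksu,kuv,lms,lsu,luv,mos,mou,mov,msu,msv,muv,suv
∂3: piv[fhkm,fhlm,fklm,fksu,fmou,hklm,hklu,hkmu,hksu,hkuv,hmov,hmsu,hmsv,hmuv,hsuv,kluv,kmsu,lmos] rk=18  ker:msuv
rk∂_3=18

rank∂_3=18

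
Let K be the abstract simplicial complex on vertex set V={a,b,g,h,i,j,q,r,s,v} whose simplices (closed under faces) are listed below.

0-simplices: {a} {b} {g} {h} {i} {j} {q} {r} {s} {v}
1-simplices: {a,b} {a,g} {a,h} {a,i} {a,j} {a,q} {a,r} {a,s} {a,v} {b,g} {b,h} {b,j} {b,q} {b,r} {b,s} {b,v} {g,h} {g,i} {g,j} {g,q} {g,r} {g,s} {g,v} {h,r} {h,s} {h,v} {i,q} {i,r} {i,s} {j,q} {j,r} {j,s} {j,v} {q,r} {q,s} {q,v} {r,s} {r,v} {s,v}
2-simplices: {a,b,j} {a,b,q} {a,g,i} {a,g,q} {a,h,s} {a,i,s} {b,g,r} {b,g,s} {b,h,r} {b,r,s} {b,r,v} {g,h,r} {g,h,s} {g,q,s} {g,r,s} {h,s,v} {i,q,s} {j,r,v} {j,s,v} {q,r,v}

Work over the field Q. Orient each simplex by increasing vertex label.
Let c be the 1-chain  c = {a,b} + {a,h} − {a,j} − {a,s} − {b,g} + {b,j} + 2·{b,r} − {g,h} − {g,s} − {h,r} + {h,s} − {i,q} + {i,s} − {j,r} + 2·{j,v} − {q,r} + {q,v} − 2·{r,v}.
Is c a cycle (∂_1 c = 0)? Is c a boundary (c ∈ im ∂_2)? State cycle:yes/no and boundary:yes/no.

n_0=10 n_1=39 n_2=20  [Q]
∂1: piv[ab,ag,ah,ai,aj,aq,ar,as,av] rk=9  ker:bg,bh,bj,bq,br,bs,bv,gh,gi,gj,gq,gr,gs,gv,hr,hs,hv,iq,ir,is,jq,jr,js,jv,qr,qs,qv,rs,rv,sv
∂2: piv[abj,abq,agi,agq,ahs,ais,bgr,bgs,bhr,brs,brv,ghr,ghs,gqs,hsv,iqs,jrv,jsv,qrv] rk=19  ker:grs
∂1c = −{b} + {g} − {j} − {q} + {r} + {v}

cycle:no boundary:no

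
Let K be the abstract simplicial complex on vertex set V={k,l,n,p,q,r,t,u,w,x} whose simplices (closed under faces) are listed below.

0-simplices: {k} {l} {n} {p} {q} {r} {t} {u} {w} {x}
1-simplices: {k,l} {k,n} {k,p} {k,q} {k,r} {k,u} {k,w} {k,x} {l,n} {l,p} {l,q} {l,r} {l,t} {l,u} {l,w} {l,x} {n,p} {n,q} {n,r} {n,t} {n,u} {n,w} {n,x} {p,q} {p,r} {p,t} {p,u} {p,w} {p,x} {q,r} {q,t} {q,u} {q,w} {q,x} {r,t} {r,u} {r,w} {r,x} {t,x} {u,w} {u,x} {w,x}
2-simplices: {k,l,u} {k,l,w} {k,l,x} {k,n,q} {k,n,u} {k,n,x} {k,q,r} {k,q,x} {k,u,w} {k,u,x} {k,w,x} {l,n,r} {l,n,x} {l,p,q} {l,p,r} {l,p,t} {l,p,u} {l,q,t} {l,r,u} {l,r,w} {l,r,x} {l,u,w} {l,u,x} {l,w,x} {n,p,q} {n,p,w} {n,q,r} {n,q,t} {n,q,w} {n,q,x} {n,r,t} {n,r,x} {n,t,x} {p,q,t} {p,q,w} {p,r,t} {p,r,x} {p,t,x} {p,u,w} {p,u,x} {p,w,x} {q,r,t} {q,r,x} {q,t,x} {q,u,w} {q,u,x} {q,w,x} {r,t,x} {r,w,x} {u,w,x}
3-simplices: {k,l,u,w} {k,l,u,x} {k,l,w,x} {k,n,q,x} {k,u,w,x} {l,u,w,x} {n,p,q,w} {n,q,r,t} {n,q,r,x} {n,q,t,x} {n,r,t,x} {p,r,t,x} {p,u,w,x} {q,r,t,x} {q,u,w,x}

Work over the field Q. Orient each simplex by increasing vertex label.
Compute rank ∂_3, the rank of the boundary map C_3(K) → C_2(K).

n_0=10 n_1=42 n_2=50 n_3=15  [Q]
∂1: piv[kl,kn,kp,kq,kr,ku,kw,kx,lt] rk=9  ker:ln,lp,lq,lr,lu,lw,lx,np,nq,nr,nt,nu,nw,nx,pq,pr,pt,pu,pw,px,qr,qt,qu,qw,qx,rt,ru,rw,rx,tx,uw,ux,wx
∂2: piv[klu,klw,klx,knq,knu,knx,kqr,kqx,kuw,kux,kwx,lnr,lnx,lpq,lpr,lpt,lpu,lqt,lru,lrw,lrx,npq,npw,nqr,nqt,nqw,nrt,ntx,prt,prx,puw,quw] rk=32  ker:luw,lux,lwx,nqx,nrx,pqt,pqw,ptx,pux,pwx,qrt,qrx,qtx,qux,qwx,rtx,rwx,uwx
∂3: piv[kluw,klux,klwx,knqx,kuwx,npqw,nqrt,nqrx,nqtx,nrtx,prtx,puwx,quwx] rk=13  ker:luwx,qrtx
rk∂_3=13

rank∂_3=13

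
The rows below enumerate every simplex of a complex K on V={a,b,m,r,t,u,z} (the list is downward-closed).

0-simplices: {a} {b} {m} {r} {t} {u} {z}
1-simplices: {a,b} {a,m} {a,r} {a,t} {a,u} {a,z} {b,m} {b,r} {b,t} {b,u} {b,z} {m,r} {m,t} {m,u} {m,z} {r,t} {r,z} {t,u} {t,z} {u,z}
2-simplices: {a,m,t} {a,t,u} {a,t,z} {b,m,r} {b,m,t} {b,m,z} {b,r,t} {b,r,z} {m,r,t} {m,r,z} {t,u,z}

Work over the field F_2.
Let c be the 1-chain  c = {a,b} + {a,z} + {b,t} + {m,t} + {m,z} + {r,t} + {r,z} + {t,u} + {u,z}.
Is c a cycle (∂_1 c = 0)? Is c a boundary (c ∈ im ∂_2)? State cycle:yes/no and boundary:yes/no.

n_0=7 n_1=20 n_2=11  [Z2]
∂1: piv[ab,am,ar,at,au,az] rk=6  ker:bm,br,bt,bu,bz,mr,mt,mu,mz,rt,rz,tu,tz,uz
∂2: piv[amt,atu,atz,bmr,bmt,bmz,brt,brz,tuz] rk=9  ker:mrt,mrz
∂1c = 0
c vs im∂2: residual ≠ 0 ⇒ not boundary

cycle:yes boundary:no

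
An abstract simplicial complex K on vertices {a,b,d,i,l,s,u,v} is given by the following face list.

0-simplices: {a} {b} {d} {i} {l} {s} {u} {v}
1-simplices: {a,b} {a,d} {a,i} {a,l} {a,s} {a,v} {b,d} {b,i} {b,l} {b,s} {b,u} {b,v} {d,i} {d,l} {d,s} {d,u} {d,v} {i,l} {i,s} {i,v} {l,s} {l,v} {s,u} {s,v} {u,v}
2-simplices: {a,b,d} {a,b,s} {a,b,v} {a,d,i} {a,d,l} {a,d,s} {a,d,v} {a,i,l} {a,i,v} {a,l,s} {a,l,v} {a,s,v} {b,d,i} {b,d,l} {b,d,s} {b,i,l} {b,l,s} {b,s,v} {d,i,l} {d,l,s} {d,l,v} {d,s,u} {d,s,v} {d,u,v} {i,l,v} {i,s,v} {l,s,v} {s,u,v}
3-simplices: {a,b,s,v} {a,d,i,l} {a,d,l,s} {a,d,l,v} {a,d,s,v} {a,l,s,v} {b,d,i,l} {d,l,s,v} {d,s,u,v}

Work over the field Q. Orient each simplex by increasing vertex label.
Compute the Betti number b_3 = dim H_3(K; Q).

n_0=8 n_1=25 n_2=28 n_3=9  [Q]
∂1: piv[ab,ad,ai,al,as,av,bu] rk=7  ker:bd,bi,bl,bs,bv,di,dl,ds,du,dv,il,is,iv,ls,lv,su,sv,uv
∂2: piv[abd,abs,abv,adi,adl,ads,adv,ail,aiv,als,alv,asv,bdi,bdl,dsu,duv,isv] rk=17  ker:bds,bil,bls,bsv,dil,dls,dlv,dsv,ilv,lsv,suv
∂3: piv[absv,adil,adls,adlv,adsv,alsv,bdil,dsuv] rk=8  ker:dlsv
b_3=(9−8)−0=1

b_3=1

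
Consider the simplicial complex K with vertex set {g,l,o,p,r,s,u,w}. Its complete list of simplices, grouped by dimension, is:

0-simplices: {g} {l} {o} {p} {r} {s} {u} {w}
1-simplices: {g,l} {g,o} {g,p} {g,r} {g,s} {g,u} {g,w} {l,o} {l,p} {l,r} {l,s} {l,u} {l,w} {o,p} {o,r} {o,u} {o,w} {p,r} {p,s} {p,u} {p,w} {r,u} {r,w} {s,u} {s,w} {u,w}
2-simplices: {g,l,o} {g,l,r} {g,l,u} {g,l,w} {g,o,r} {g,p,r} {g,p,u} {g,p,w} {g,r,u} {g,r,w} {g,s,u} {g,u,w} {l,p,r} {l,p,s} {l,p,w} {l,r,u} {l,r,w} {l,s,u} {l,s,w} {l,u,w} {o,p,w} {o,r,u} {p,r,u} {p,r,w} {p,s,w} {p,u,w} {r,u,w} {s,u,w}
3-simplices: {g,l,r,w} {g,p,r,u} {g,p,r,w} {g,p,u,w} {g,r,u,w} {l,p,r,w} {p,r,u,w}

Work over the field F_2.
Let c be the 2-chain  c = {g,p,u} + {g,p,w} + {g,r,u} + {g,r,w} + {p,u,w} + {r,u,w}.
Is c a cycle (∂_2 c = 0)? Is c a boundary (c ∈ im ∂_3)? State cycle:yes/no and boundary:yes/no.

cycle:yes boundary:yes

n_0=8 n_1=26 n_2=28 n_3=7  [Z2]
∂1: piv[gl,go,gp,gr,gs,gu,gw] rk=7  ker:lo,lp,lr,ls,lu,lw,op,or,ou,ow,pr,ps,pu,pw,ru,rw,su,sw,uw
∂2: piv[glo,glr,glu,glw,gor,gpr,gpu,gpw,gru,grw,gsu,guw,lpr,lps,lsu,lsw,opw,oru] rk=18  ker:lpw,lru,lrw,luw,pru,prw,psw,puw,ruw,suw
∂3: piv[glrw,gpru,gprw,gpuw,gruw,lprw] rk=6  ker:pruw
∂2c = 0
c vs im∂3: reduces to 0 ⇒ boundary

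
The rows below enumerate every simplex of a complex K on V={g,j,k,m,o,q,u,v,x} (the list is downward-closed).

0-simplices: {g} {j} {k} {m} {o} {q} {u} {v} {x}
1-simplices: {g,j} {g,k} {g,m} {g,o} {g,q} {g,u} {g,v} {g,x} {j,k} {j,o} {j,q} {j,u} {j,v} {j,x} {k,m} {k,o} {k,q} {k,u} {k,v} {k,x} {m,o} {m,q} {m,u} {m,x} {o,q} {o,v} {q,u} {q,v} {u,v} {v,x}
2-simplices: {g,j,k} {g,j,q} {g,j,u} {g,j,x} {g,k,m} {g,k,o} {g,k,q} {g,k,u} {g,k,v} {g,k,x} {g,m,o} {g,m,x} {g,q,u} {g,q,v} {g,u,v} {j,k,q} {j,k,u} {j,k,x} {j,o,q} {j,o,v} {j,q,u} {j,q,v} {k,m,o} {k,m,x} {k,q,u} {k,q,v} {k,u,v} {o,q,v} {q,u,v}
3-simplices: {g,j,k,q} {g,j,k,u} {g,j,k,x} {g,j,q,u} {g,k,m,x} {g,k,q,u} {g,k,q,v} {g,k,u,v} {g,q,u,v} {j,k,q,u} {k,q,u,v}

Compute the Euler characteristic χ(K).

n_0=9 n_1=30 n_2=29 n_3=11
χ=+9−30+29−11=-3

χ(K)=-3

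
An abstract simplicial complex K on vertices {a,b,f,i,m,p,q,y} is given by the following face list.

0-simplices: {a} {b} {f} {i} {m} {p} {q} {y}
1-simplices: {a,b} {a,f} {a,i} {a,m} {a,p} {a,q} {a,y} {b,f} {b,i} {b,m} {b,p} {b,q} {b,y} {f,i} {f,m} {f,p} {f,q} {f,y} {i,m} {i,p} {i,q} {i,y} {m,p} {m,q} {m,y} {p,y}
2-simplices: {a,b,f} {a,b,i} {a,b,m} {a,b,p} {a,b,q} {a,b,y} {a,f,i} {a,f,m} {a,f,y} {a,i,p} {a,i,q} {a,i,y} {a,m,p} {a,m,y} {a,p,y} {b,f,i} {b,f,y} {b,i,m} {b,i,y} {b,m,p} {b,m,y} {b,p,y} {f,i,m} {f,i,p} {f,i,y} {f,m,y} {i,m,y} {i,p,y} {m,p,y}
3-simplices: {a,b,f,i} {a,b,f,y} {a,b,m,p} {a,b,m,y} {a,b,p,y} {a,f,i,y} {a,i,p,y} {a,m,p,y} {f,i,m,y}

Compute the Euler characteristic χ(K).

n_0=8 n_1=26 n_2=29 n_3=9
χ=+8−26+29−9=2

χ(K)=2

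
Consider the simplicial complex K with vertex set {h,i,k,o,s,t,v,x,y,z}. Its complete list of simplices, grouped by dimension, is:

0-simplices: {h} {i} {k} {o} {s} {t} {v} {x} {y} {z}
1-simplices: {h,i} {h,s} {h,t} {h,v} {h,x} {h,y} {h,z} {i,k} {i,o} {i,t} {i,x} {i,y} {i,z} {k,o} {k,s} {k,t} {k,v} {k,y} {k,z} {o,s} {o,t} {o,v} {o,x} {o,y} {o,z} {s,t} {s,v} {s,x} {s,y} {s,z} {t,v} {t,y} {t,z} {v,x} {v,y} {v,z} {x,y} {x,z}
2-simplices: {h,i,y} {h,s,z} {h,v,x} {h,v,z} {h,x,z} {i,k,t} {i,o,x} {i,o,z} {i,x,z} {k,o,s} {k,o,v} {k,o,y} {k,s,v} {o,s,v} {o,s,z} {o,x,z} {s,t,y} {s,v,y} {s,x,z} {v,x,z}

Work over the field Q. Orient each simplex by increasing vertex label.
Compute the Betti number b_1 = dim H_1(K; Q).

b_1=12

n_0=10 n_1=38 n_2=20  [Q]
∂1: piv[hi,hs,ht,hv,hx,hy,hz,ik,io] rk=9  ker:it,ix,iy,iz,ko,ks,kt,kv,ky,kz,os,ot,ov,ox,oy,oz,st,sv,sx,sy,sz,tv,ty,tz,vx,vy,vz,xy,xz
∂2: piv[hiy,hsz,hvx,hvz,hxz,ikt,iox,ioz,ixz,kos,kov,koy,ksv,osz,sty,svy,sxz] rk=17  ker:osv,oxz,vxz
b_1=(38−9)−17=12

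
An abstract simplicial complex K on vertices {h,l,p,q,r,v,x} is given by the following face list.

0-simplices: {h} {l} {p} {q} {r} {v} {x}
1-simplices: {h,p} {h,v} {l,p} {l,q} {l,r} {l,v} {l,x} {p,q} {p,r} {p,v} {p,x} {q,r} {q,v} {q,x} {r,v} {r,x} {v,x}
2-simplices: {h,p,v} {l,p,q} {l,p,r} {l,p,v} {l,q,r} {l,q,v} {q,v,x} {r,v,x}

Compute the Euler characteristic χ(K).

n_0=7 n_1=17 n_2=8
χ=+7−17+8=-2

χ(K)=-2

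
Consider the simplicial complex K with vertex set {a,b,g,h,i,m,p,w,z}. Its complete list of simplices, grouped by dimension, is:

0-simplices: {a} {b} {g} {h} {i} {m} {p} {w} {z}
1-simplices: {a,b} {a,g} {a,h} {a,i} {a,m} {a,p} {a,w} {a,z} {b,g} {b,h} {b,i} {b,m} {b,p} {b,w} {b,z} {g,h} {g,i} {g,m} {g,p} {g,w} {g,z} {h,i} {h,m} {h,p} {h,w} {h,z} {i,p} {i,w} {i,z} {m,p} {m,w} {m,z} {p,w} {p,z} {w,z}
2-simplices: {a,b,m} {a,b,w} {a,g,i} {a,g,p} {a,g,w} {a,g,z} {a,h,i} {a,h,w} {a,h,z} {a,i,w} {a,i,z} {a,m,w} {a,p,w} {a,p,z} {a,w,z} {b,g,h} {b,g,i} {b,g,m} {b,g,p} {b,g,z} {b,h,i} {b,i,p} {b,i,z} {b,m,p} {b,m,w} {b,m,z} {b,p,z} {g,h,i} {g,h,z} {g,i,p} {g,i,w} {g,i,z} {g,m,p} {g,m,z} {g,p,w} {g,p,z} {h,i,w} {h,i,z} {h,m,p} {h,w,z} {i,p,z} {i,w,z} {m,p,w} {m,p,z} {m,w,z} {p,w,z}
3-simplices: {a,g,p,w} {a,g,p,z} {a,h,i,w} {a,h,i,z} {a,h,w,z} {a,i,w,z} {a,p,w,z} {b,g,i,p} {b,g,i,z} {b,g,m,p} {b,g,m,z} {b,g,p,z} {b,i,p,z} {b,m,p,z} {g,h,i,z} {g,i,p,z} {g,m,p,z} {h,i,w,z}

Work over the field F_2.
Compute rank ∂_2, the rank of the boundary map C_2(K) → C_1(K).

n_0=9 n_1=35 n_2=46 n_3=18  [Z2]
∂1: piv[ab,ag,ah,ai,am,ap,aw,az] rk=8  ker:bg,bh,bi,bm,bp,bw,bz,gh,gi,gm,gp,gw,gz,hi,hm,hp,hw,hz,ip,iw,iz,mp,mw,mz,pw,pz,wz
∂2: piv[abm,abw,agi,agp,agw,agz,ahi,ahw,ahz,aiw,aiz,amw,apw,apz,awz,bgh,bgi,bgm,bgp,bgz,bhi,bip,bmp,bmz,hmp,mpw] rk=26  ker:biz,bmw,bpz,ghi,ghz,gip,giw,giz,gmp,gmz,gpw,gpz,hiw,hiz,hwz,ipz,iwz,mpz,mwz,pwz
∂3: piv[agpw,agpz,ahiw,ahiz,ahwz,aiwz,apwz,bgip,bgiz,bgmp,bgmz,bgpz,bipz,bmpz,ghiz] rk=15  ker:gipz,gmpz,hiwz
rk∂_2=26

rank∂_2=26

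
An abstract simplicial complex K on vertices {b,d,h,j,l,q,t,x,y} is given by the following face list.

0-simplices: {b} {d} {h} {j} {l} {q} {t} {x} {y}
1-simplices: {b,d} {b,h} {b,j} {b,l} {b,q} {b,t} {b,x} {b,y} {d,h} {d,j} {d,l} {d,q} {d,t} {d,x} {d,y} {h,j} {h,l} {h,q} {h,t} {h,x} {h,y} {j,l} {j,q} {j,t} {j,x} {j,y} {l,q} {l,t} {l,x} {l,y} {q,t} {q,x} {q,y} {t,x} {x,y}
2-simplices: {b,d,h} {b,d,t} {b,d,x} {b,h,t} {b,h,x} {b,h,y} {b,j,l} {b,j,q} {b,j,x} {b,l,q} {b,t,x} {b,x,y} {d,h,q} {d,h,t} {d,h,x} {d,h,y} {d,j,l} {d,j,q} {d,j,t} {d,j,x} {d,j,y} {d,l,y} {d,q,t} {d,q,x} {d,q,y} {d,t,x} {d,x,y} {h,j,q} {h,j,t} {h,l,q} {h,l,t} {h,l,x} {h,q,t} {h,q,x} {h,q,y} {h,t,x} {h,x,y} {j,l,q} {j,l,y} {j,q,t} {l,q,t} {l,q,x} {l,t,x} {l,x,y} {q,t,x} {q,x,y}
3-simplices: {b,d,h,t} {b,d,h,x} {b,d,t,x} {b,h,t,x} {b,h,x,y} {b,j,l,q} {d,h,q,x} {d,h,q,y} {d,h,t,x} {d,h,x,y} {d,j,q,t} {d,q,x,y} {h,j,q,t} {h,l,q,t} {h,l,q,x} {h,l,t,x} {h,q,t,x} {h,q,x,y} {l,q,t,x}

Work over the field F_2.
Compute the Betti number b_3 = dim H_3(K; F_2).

b_3=3

n_0=9 n_1=35 n_2=46 n_3=19  [Z2]
∂1: piv[bd,bh,bj,bl,bq,bt,bx,by] rk=8  ker:dh,dj,dl,dq,dt,dx,dy,hj,hl,hq,ht,hx,hy,jl,jq,jt,jx,jy,lq,lt,lx,ly,qt,qx,qy,tx,xy
∂2: piv[bdh,bdt,bdx,bht,bhx,bhy,bjl,bjq,bjx,blq,btx,bxy,dhq,dhy,djl,djq,djt,djx,djy,dly,dqt,dqx,dqy,hjq,hlq,hlt,hlx] rk=27  ker:dht,dhx,dtx,dxy,hjt,hqt,hqx,hqy,htx,hxy,jlq,jly,jqt,lqt,lqx,ltx,lxy,qtx,qxy
∂3: piv[bdht,bdhx,bdtx,bhtx,bhxy,bjlq,dhqx,dhqy,dhxy,djqt,dqxy,hjqt,hlqt,hlqx,hltx,hqtx] rk=16  ker:dhtx,hqxy,lqtx
b_3=(19−16)−0=3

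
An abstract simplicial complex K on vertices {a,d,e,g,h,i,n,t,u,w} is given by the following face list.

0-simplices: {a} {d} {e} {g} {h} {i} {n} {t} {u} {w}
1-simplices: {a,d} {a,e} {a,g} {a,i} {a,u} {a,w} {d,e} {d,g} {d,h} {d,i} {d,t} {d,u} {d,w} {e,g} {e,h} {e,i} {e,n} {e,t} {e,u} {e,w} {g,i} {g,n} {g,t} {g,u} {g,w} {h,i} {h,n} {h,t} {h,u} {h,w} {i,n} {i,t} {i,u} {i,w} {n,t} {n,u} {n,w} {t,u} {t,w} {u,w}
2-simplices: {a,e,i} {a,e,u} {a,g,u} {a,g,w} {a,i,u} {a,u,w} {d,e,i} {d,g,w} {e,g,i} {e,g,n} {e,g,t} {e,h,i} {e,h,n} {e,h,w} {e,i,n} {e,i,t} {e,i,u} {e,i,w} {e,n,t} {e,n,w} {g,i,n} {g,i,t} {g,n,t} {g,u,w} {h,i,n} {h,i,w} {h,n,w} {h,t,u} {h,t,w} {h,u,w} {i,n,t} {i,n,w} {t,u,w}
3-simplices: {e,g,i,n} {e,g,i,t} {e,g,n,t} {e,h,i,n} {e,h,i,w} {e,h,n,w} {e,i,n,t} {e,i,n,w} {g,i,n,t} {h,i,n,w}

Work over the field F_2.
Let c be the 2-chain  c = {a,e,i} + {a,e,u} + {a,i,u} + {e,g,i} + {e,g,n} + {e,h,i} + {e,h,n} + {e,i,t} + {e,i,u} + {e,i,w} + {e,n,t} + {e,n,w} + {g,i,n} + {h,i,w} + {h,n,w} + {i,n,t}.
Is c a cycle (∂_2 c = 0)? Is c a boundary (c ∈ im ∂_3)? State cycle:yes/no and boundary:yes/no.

n_0=10 n_1=40 n_2=33 n_3=10  [Z2]
∂1: piv[ad,ae,ag,ai,au,aw,dh,dt,en] rk=9  ker:de,dg,di,du,dw,eg,eh,ei,et,eu,ew,gi,gn,gt,gu,gw,hi,hn,ht,hu,hw,in,it,iu,iw,nt,nu,nw,tu,tw,uw
∂2: piv[aei,aeu,agu,agw,aiu,auw,dei,dgw,egi,egn,egt,ehi,ehn,ehw,ein,eit,eiw,ent,enw,htu,htw,huw] rk=22  ker:eiu,gin,git,gnt,guw,hin,hiw,hnw,int,inw,tuw
∂3: piv[egin,egit,egnt,ehin,ehiw,ehnw,eint,einw] rk=8  ker:gint,hinw
∂2c = 0
c vs im∂3: residual ≠ 0 ⇒ not boundary

cycle:yes boundary:no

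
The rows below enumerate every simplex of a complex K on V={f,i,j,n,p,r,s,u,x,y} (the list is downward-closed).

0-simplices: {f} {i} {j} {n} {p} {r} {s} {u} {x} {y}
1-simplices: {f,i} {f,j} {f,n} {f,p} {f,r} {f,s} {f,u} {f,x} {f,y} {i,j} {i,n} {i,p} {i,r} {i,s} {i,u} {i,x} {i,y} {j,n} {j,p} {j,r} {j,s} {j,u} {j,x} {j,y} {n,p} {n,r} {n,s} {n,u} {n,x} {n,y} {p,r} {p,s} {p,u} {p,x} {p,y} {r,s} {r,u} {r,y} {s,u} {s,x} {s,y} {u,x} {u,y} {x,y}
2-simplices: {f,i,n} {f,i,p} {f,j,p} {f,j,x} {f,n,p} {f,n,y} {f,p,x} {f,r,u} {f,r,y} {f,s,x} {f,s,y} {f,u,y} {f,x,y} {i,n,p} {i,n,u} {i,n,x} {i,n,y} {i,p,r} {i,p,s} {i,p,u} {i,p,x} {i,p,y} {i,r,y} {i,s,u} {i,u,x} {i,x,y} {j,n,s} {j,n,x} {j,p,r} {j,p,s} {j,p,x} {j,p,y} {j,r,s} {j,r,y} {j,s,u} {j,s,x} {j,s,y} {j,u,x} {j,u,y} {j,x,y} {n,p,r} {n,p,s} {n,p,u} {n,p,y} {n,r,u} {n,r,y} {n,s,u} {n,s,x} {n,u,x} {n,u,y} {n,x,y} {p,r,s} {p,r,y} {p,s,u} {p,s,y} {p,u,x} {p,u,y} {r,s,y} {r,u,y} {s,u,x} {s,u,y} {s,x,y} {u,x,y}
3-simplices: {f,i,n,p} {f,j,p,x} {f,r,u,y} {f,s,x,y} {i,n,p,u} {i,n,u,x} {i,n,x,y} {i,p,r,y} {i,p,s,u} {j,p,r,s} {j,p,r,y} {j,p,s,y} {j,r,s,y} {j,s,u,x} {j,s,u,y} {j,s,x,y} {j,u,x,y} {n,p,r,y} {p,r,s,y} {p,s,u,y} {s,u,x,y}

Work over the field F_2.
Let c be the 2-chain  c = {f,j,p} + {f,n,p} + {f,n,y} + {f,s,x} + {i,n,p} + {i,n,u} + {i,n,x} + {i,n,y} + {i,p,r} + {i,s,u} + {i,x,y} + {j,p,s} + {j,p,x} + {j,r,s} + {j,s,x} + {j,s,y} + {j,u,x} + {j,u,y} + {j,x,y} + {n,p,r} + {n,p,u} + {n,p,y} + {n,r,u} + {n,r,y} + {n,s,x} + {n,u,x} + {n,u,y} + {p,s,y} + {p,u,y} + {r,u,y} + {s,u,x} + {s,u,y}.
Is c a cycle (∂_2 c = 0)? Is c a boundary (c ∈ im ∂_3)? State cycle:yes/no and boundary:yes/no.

cycle:no boundary:no

n_0=10 n_1=44 n_2=63 n_3=21  [Z2]
∂1: piv[fi,fj,fn,fp,fr,fs,fu,fx,fy] rk=9  ker:ij,in,ip,ir,is,iu,ix,iy,jn,jp,jr,js,ju,jx,jy,np,nr,ns,nu,nx,ny,pr,ps,pu,px,py,rs,ru,ry,su,sx,sy,ux,uy,xy
∂2: piv[fin,fip,fjp,fjx,fnp,fny,fpx,fru,fry,fsx,fsy,fuy,fxy,inu,inx,iny,ipr,ips,ipu,ipx,ipy,iry,isu,iux,jns,jnx,jpr,jps,jpy,jrs,jsu,jsx,juy,npr] rk=34  ker:inp,ixy,jpx,jry,jsy,jux,jxy,nps,npu,npy,nru,nry,nsu,nsx,nux,nuy,nxy,prs,pry,psu,psy,pux,puy,rsy,ruy,sux,suy,sxy,uxy
∂3: piv[finp,fjpx,fruy,fsxy,inpu,inux,inxy,ipry,ipsu,jprs,jpry,jpsy,jrsy,jsux,jsuy,jsxy,juxy,npry,psuy] rk=19  ker:prsy,suxy
∂2c = {f,j} + {f,s} + {f,x} + {f,y} + {i,r} + {i,s} + {j,p} + {j,r} + {j,y} + {n,p} + {n,r} + {n,s} + {n,u} + {n,x} + {n,y} + {p,x} + {p,y} + {r,s} + {s,u} + {s,y} + {u,x} + {u,y}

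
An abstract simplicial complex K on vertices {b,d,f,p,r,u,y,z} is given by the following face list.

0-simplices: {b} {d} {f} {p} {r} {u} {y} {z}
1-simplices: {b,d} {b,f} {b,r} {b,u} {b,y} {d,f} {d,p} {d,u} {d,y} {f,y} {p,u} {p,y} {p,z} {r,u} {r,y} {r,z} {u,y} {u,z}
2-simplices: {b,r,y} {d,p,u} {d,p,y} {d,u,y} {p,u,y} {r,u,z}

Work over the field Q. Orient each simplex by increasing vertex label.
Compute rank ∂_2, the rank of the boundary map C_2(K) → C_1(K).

n_0=8 n_1=18 n_2=6  [Q]
∂1: piv[bd,bf,br,bu,by,dp,pz] rk=7  ker:df,du,dy,fy,pu,py,ru,ry,rz,uy,uz
∂2: piv[bry,dpu,dpy,duy,ruz] rk=5  ker:puy
rk∂_2=5

rank∂_2=5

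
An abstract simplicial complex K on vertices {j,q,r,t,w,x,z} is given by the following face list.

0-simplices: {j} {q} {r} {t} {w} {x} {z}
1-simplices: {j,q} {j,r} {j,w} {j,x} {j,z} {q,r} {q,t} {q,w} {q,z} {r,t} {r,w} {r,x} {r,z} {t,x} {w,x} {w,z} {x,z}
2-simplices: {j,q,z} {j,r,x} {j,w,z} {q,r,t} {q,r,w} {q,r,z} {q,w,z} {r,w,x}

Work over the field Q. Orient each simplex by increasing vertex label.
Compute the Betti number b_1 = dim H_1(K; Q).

b_1=3

n_0=7 n_1=17 n_2=8  [Q]
∂1: piv[jq,jr,jw,jx,jz,qt] rk=6  ker:qr,qw,qz,rt,rw,rx,rz,tx,wx,wz,xz
∂2: piv[jqz,jrx,jwz,qrt,qrw,qrz,qwz,rwx] rk=8
b_1=(17−6)−8=3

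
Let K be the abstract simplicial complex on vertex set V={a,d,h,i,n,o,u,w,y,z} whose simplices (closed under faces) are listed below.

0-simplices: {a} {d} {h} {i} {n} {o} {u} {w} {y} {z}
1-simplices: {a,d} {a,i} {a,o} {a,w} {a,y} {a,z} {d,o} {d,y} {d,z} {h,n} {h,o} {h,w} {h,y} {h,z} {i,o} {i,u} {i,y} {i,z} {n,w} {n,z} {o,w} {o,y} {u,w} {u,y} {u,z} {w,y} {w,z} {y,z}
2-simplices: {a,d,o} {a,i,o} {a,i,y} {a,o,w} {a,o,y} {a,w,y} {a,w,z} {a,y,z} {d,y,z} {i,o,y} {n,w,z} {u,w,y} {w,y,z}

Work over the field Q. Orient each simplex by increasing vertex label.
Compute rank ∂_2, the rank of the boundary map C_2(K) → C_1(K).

n_0=10 n_1=28 n_2=13  [Q]
∂1: piv[ad,ai,ao,aw,ay,az,hn,ho,iu] rk=9  ker:do,dy,dz,hw,hy,hz,io,iy,iz,nw,nz,ow,oy,uw,uy,uz,wy,wz,yz
∂2: piv[ado,aio,aiy,aow,aoy,awy,awz,ayz,dyz,nwz,uwy] rk=11  ker:ioy,wyz
rk∂_2=11

rank∂_2=11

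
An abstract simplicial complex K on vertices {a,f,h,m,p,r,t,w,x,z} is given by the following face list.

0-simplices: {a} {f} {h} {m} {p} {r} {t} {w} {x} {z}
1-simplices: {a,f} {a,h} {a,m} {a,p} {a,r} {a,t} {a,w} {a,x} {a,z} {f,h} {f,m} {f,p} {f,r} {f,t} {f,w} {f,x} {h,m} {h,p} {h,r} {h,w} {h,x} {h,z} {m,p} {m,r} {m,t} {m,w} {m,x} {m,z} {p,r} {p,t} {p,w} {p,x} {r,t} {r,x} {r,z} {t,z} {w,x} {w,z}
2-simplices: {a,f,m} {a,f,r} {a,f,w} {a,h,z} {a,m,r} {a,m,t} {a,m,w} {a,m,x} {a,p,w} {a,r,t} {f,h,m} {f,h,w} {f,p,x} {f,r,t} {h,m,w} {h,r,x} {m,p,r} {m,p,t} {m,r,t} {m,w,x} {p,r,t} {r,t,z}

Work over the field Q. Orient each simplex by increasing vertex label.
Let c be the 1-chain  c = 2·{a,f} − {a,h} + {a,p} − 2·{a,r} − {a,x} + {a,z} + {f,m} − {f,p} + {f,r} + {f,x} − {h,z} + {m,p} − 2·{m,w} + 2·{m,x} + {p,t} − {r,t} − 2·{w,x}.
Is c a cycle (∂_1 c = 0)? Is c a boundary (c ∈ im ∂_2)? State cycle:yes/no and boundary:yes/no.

n_0=10 n_1=38 n_2=22  [Q]
∂1: piv[af,ah,am,ap,ar,at,aw,ax,az] rk=9  ker:fh,fm,fp,fr,ft,fw,fx,hm,hp,hr,hw,hx,hz,mp,mr,mt,mw,mx,mz,pr,pt,pw,px,rt,rx,rz,tz,wx,wz
∂2: piv[afm,afr,afw,ahz,amr,amt,amw,amx,apw,art,fhm,fhw,fpx,frt,hrx,mpr,mpt,mwx,rtz] rk=19  ker:hmw,mrt,prt
∂1c = 0
c vs im∂2: residual ≠ 0 ⇒ not boundary

cycle:yes boundary:no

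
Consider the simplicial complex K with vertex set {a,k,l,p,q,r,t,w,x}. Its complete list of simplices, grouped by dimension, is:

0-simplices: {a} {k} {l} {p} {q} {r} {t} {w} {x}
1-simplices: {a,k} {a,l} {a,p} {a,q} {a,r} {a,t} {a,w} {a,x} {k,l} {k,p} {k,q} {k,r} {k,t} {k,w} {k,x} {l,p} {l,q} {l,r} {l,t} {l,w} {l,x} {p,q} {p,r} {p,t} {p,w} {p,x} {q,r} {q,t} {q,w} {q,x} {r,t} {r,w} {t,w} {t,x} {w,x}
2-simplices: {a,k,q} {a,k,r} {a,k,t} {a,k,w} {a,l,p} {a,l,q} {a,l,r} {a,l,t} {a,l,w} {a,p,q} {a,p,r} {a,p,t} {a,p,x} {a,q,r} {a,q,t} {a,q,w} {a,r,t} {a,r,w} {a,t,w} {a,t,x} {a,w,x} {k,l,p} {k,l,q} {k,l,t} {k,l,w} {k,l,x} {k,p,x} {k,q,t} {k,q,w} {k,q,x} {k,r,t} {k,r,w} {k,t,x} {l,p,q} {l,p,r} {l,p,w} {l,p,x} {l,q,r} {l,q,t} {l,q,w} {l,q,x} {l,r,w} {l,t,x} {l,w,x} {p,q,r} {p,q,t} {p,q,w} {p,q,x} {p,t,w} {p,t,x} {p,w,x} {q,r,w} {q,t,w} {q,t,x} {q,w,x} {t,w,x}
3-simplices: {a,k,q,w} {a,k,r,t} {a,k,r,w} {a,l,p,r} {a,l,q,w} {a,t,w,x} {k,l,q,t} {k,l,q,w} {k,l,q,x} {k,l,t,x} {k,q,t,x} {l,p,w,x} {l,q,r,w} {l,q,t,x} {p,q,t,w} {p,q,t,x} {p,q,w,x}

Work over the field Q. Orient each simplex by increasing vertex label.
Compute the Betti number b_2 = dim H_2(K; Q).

n_0=9 n_1=35 n_2=56 n_3=17  [Q]
∂1: piv[ak,al,ap,aq,ar,at,aw,ax] rk=8  ker:kl,kp,kq,kr,kt,kw,kx,lp,lq,lr,lt,lw,lx,pq,pr,pt,pw,px,qr,qt,qw,qx,rt,rw,tw,tx,wx
∂2: piv[akq,akr,akt,akw,alp,alq,alr,alt,alw,apq,apr,apt,apx,aqr,aqt,aqw,art,arw,atw,atx,awx,klp,klq,klx,kpx,kqx,lpw] rk=27  ker:klt,klw,kqt,kqw,krt,krw,ktx,lpq,lpr,lpx,lqr,lqt,lqw,lqx,lrw,ltx,lwx,pqr,pqt,pqw,pqx,ptw,ptx,pwx,qrw,qtw,qtx,qwx,twx
∂3: piv[akqw,akrt,akrw,alpr,alqw,atwx,klqt,klqw,klqx,kltx,kqtx,lpwx,lqrw,pqtw,pqtx,pqwx] rk=16  ker:lqtx
b_2=(56−27)−16=13

b_2=13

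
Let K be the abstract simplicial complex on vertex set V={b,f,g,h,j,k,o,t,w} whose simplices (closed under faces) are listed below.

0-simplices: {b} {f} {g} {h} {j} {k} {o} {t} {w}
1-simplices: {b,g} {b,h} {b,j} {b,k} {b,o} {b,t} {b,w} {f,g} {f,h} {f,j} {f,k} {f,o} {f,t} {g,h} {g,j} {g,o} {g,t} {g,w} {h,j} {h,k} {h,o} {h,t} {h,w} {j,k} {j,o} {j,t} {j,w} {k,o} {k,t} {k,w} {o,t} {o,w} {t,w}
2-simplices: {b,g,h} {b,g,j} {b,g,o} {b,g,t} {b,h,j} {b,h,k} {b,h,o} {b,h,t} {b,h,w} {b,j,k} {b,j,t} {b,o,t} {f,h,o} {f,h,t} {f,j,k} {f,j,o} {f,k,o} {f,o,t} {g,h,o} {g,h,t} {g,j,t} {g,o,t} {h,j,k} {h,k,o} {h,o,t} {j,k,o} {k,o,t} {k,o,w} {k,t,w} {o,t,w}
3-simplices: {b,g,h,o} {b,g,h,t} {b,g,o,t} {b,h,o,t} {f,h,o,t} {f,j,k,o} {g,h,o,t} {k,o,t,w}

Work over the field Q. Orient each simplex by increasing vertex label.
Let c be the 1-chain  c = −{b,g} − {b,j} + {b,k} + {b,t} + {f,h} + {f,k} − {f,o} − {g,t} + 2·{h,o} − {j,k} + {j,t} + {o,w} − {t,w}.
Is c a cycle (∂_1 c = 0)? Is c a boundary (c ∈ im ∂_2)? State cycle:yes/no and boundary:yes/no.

cycle:no boundary:no

n_0=9 n_1=33 n_2=30 n_3=8  [Q]
∂1: piv[bg,bh,bj,bk,bo,bt,bw,fg] rk=8  ker:fh,fj,fk,fo,ft,gh,gj,go,gt,gw,hj,hk,ho,ht,hw,jk,jo,jt,jw,ko,kt,kw,ot,ow,tw
∂2: piv[bgh,bgj,bgo,bgt,bhj,bhk,bho,bht,bhw,bjk,bjt,bot,fho,fht,fjk,fjo,fko,hko,kot,kow,ktw] rk=21  ker:fot,gho,ght,gjt,got,hjk,hot,jko,otw
∂3: piv[bgho,bght,bgot,bhot,fhot,fjko,kotw] rk=7  ker:ghot
∂1c = −{f} − {h} − {j} + {k} + 2·{t}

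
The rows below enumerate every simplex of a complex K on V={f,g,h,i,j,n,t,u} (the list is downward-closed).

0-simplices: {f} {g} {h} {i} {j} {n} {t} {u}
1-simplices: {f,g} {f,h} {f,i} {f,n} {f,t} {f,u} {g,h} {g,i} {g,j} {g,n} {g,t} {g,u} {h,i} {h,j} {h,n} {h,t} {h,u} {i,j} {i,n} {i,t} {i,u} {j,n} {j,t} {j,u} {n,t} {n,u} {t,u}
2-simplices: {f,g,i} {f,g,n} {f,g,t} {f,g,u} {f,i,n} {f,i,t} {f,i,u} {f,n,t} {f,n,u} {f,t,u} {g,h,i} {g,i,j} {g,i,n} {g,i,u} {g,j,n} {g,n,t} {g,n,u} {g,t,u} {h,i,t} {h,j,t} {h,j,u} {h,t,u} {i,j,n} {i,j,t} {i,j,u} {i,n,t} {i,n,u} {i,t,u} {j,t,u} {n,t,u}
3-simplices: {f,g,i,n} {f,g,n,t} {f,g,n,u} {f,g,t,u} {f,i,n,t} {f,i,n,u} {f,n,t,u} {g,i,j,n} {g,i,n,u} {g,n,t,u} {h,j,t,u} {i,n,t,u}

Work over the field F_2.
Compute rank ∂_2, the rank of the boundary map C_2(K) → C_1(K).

n_0=8 n_1=27 n_2=30 n_3=12  [Z2]
∂1: piv[fg,fh,fi,fn,ft,fu,gj] rk=7  ker:gh,gi,gn,gt,gu,hi,hj,hn,ht,hu,ij,in,it,iu,jn,jt,ju,nt,nu,tu
∂2: piv[fgi,fgn,fgt,fgu,fin,fit,fiu,fnt,fnu,ftu,ghi,gij,gjn,hit,hjt,hju,htu,ijt] rk=18  ker:gin,giu,gnt,gnu,gtu,ijn,iju,int,inu,itu,jtu,ntu
∂3: piv[fgin,fgnt,fgnu,fgtu,fint,finu,fntu,gijn,ginu,hjtu,intu] rk=11  ker:gntu
rk∂_2=18

rank∂_2=18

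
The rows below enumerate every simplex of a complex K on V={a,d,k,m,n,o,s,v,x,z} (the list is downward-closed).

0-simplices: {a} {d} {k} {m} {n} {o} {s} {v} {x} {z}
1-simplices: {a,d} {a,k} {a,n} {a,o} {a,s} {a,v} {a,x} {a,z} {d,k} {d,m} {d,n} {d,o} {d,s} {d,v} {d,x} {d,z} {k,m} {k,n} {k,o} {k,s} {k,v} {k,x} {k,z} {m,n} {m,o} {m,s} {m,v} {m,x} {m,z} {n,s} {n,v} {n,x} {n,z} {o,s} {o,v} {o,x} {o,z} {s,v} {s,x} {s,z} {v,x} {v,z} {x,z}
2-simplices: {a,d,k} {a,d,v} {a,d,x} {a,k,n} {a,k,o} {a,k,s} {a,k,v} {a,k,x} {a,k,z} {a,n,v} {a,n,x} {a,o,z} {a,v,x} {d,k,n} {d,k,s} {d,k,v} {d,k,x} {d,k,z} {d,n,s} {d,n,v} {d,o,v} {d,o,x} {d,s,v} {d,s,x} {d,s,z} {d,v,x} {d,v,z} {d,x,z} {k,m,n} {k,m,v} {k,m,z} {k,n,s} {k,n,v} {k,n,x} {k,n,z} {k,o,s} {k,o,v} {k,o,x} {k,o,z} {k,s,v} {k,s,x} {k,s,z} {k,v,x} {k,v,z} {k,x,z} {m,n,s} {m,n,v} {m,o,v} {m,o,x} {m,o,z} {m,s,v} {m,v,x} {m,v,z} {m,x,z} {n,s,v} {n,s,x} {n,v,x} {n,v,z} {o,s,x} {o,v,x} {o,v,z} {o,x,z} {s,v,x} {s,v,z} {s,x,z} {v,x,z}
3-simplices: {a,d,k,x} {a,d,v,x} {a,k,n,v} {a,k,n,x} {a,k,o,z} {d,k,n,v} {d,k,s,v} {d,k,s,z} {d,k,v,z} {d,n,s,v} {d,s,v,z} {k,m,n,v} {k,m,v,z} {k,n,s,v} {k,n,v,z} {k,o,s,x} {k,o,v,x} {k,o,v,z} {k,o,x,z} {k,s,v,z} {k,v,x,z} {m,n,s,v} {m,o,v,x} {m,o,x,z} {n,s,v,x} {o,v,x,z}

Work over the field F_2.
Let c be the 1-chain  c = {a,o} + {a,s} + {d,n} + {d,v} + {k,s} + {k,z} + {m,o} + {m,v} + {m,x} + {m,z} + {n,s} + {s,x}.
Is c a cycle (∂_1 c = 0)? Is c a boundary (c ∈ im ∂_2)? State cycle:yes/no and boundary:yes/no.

n_0=10 n_1=43 n_2=66 n_3=26  [Z2]
∂1: piv[ad,ak,an,ao,as,av,ax,az,dm] rk=9  ker:dk,dn,do,ds,dv,dx,dz,km,kn,ko,ks,kv,kx,kz,mn,mo,ms,mv,mx,mz,ns,nv,nx,nz,os,ov,ox,oz,sv,sx,sz,vx,vz,xz
∂2: piv[adk,adv,adx,akn,ako,aks,akv,akx,akz,anv,anx,aoz,avx,dkn,dks,dkz,dns,dov,dox,dsv,dsx,dsz,dvz,dxz,kmn,kmv,kmz,knz,kos,kov,mns,mov,mox] rk=33  ker:dkv,dkx,dnv,dvx,kns,knv,knx,kox,koz,ksv,ksx,ksz,kvx,kvz,kxz,mnv,moz,msv,mvx,mvz,mxz,nsv,nsx,nvx,nvz,osx,ovx,ovz,oxz,svx,svz,sxz,vxz
∂3: piv[adkx,advx,aknv,aknx,akoz,dknv,dksv,dksz,dkvz,dnsv,dsvz,kmnv,kmvz,knsv,knvz,kosx,kovx,kovz,koxz,kvxz,mnsv,movx,moxz,nsvx] rk=24  ker:ksvz,ovxz
∂1c = 0
c vs im∂2: reduces to 0 ⇒ boundary

cycle:yes boundary:yes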